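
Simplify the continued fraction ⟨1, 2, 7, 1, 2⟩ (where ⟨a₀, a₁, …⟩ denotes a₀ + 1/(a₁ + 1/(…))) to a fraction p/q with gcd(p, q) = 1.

Work from the innermost term outward:
Start with 2.
1 + 1/(2/1) = 1 + 1/2 = 3/2
7 + 1/(3/2) = 7 + 2/3 = 23/3
2 + 1/(23/3) = 2 + 3/23 = 49/23
1 + 1/(49/23) = 1 + 23/49 = 72/49

72/49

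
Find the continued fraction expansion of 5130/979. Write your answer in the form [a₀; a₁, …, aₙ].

Apply division with remainder until the remainder is 0:
5130 ÷ 979 → quotient 5, remainder 235
979 ÷ 235 → quotient 4, remainder 39
235 ÷ 39 → quotient 6, remainder 1
39 ÷ 1 → quotient 39, remainder 0

[5; 4, 6, 39]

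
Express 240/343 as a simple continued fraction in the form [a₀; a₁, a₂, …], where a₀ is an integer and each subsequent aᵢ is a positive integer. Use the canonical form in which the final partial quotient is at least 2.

[0; 1, 2, 3, 34]

⌊240/343⌋ = 0, remainder 240
⌊343/240⌋ = 1, remainder 103
⌊240/103⌋ = 2, remainder 34
⌊103/34⌋ = 3, remainder 1
⌊34/1⌋ = 34, remainder 0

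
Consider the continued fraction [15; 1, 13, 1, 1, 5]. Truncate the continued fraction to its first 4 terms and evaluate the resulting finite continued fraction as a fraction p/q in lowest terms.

239/15

a_0 = 15: 15/1
a_1 = 1: 16/1
a_2 = 13: 223/14
a_3 = 1: 239/15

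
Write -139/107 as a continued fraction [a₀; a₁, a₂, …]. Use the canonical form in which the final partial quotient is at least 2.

-139 ÷ 107 → quotient -2, remainder 75
107 ÷ 75 → quotient 1, remainder 32
75 ÷ 32 → quotient 2, remainder 11
32 ÷ 11 → quotient 2, remainder 10
11 ÷ 10 → quotient 1, remainder 1
10 ÷ 1 → quotient 10, remainder 0

[-2; 1, 2, 2, 1, 10]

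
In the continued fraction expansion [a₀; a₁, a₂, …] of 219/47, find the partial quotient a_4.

Run the Euclidean algorithm, recording each quotient:
⌊219/47⌋ = 4, remainder 31
⌊47/31⌋ = 1, remainder 16
⌊31/16⌋ = 1, remainder 15
⌊16/15⌋ = 1, remainder 1
⌊15/1⌋ = 15, remainder 0

15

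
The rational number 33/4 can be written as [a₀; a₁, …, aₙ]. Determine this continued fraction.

[8; 4]

33 = 8·4 + 1, so a_0 = 8
4 = 4·1 + 0, so a_1 = 4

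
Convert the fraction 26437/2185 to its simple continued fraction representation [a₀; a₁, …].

[12; 10, 14, 2, 7]

26437 = 12·2185 + 217, so a_0 = 12
2185 = 10·217 + 15, so a_1 = 10
217 = 14·15 + 7, so a_2 = 14
15 = 2·7 + 1, so a_3 = 2
7 = 7·1 + 0, so a_4 = 7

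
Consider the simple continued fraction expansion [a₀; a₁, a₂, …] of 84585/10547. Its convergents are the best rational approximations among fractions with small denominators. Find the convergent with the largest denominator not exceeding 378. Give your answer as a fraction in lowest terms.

810/101

List convergents until the denominator exceeds the bound:
a_0 = 8: 8/1  (≤ bound)
a_1 = 50: 401/50  (≤ bound)
a_2 = 2: 810/101  (≤ bound)
a_3 = 6: 5261/656  (> 378, stop)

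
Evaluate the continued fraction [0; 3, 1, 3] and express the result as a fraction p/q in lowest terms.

Build up convergents one term at a time:
a_0 = 0: 0/1
a_1 = 3: 1/3
a_2 = 1: 1/4
a_3 = 3: 4/15

4/15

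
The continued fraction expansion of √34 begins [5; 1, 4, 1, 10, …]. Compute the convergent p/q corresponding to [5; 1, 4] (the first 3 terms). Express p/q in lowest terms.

Compute successive convergents:
a_0 = 5: 5/1
a_1 = 1: 6/1
a_2 = 4: 29/5

29/5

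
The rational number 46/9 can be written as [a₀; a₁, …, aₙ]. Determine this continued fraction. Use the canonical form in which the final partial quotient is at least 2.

[5; 9]

Repeatedly divide and take the remainder:
46 ÷ 9 → quotient 5, remainder 1
9 ÷ 1 → quotient 9, remainder 0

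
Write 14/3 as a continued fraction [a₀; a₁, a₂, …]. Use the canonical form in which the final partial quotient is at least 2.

14 = 4·3 + 2, so a_0 = 4
3 = 1·2 + 1, so a_1 = 1
2 = 2·1 + 0, so a_2 = 2

[4; 1, 2]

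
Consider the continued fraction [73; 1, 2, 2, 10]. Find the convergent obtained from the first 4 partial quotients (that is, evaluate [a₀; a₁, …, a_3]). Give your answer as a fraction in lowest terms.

Compute successive convergents:
a_0 = 73: 73/1
a_1 = 1: 74/1
a_2 = 2: 221/3
a_3 = 2: 516/7

516/7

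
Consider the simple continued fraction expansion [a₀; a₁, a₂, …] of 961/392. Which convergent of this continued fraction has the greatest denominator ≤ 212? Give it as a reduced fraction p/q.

76/31

List convergents until the denominator exceeds the bound:
a_0 = 2: 2/1  (≤ bound)
a_1 = 2: 5/2  (≤ bound)
a_2 = 4: 22/9  (≤ bound)
a_3 = 1: 27/11  (≤ bound)
a_4 = 1: 49/20  (≤ bound)
a_5 = 1: 76/31  (≤ bound)
a_6 = 12: 961/392  (> 212, stop)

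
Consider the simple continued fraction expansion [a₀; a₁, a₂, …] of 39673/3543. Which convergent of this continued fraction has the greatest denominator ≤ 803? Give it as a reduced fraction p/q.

6461/577

a_0 = 11: 11/1  (≤ bound)
a_1 = 5: 56/5  (≤ bound)
a_2 = 16: 907/81  (≤ bound)
a_3 = 3: 2777/248  (≤ bound)
a_4 = 1: 3684/329  (≤ bound)
a_5 = 1: 6461/577  (≤ bound)
a_6 = 2: 16606/1483  (> 803, stop)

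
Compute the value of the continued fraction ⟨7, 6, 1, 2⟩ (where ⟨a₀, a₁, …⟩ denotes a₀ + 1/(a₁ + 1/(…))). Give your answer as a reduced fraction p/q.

a_0 = 7: 7/1
a_1 = 6: 43/6
a_2 = 1: 50/7
a_3 = 2: 143/20

143/20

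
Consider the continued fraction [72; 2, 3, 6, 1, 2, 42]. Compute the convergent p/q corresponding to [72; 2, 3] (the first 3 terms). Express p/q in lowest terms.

Work from the innermost term outward:
Start with 3.
2 + 1/(3/1) = 2 + 1/3 = 7/3
72 + 1/(7/3) = 72 + 3/7 = 507/7

507/7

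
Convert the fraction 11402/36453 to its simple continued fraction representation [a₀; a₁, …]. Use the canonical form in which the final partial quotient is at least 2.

[0; 3, 5, 13, 2, 5, 15]

Repeatedly divide and take the remainder:
11402 = 0·36453 + 11402, so a_0 = 0
36453 = 3·11402 + 2247, so a_1 = 3
11402 = 5·2247 + 167, so a_2 = 5
2247 = 13·167 + 76, so a_3 = 13
167 = 2·76 + 15, so a_4 = 2
76 = 5·15 + 1, so a_5 = 5
15 = 15·1 + 0, so a_6 = 15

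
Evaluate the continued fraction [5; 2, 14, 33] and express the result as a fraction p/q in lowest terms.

5258/959

a_0 = 5: 5/1
a_1 = 2: 11/2
a_2 = 14: 159/29
a_3 = 33: 5258/959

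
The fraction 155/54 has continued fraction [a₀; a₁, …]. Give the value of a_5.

155 ÷ 54 → quotient 2, remainder 47
54 ÷ 47 → quotient 1, remainder 7
47 ÷ 7 → quotient 6, remainder 5
7 ÷ 5 → quotient 1, remainder 2
5 ÷ 2 → quotient 2, remainder 1
2 ÷ 1 → quotient 2, remainder 0

2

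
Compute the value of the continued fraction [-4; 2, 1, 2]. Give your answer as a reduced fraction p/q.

a_0 = -4: -4/1
a_1 = 2: -7/2
a_2 = 1: -11/3
a_3 = 2: -29/8

-29/8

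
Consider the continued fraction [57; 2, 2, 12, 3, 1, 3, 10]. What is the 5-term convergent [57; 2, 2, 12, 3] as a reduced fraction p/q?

10964/191

Use the convergent recurrence hₖ = aₖ·hₖ₋₁ + hₖ₋₂ (and likewise for the denominators kₖ):
a_0 = 57: 57/1
a_1 = 2: 115/2
a_2 = 2: 287/5
a_3 = 12: 3559/62
a_4 = 3: 10964/191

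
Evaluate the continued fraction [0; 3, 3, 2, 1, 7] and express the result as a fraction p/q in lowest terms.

Start with 7.
1 + 1/(7/1) = 1 + 1/7 = 8/7
2 + 1/(8/7) = 2 + 7/8 = 23/8
3 + 1/(23/8) = 3 + 8/23 = 77/23
3 + 1/(77/23) = 3 + 23/77 = 254/77
0 + 1/(254/77) = 0 + 77/254 = 77/254

77/254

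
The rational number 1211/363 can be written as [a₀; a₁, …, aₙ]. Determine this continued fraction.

[3; 2, 1, 39, 1, 2]

Run the Euclidean algorithm, recording each quotient:
⌊1211/363⌋ = 3, remainder 122
⌊363/122⌋ = 2, remainder 119
⌊122/119⌋ = 1, remainder 3
⌊119/3⌋ = 39, remainder 2
⌊3/2⌋ = 1, remainder 1
⌊2/1⌋ = 2, remainder 0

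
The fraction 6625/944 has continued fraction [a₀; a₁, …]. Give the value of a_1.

⌊6625/944⌋ = 7, remainder 17
⌊944/17⌋ = 55, remainder 9

55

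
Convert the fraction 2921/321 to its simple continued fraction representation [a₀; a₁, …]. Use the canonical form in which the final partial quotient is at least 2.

[9; 10, 32]

⌊2921/321⌋ = 9, remainder 32
⌊321/32⌋ = 10, remainder 1
⌊32/1⌋ = 32, remainder 0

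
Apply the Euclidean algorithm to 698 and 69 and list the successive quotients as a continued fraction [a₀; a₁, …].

[10; 8, 1, 1, 1, 2]

⌊698/69⌋ = 10, remainder 8
⌊69/8⌋ = 8, remainder 5
⌊8/5⌋ = 1, remainder 3
⌊5/3⌋ = 1, remainder 2
⌊3/2⌋ = 1, remainder 1
⌊2/1⌋ = 2, remainder 0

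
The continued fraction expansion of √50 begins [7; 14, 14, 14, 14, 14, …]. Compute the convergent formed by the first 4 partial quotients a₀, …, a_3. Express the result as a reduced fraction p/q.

19601/2772

a_0 = 7: 7/1
a_1 = 14: 99/14
a_2 = 14: 1393/197
a_3 = 14: 19601/2772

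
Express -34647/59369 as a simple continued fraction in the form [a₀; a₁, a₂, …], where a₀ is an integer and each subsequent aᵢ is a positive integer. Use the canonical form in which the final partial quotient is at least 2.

[-1; 2, 2, 2, 26, 1, 11, 15]

-34647 = -1·59369 + 24722, so a_0 = -1
59369 = 2·24722 + 9925, so a_1 = 2
24722 = 2·9925 + 4872, so a_2 = 2
9925 = 2·4872 + 181, so a_3 = 2
4872 = 26·181 + 166, so a_4 = 26
181 = 1·166 + 15, so a_5 = 1
166 = 11·15 + 1, so a_6 = 11
15 = 15·1 + 0, so a_7 = 15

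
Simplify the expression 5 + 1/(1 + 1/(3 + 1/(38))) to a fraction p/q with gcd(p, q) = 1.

880/153

a_0 = 5: 5/1
a_1 = 1: 6/1
a_2 = 3: 23/4
a_3 = 38: 880/153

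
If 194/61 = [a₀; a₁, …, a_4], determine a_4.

Apply division with remainder until the remainder is 0:
194 ÷ 61 → quotient 3, remainder 11
61 ÷ 11 → quotient 5, remainder 6
11 ÷ 6 → quotient 1, remainder 5
6 ÷ 5 → quotient 1, remainder 1
5 ÷ 1 → quotient 5, remainder 0

5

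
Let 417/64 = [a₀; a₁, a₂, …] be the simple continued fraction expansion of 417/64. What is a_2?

1

⌊417/64⌋ = 6, remainder 33
⌊64/33⌋ = 1, remainder 31
⌊33/31⌋ = 1, remainder 2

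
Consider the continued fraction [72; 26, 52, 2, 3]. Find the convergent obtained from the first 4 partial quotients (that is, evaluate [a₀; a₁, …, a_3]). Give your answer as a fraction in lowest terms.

Use the convergent recurrence hₖ = aₖ·hₖ₋₁ + hₖ₋₂ (and likewise for the denominators kₖ):
a_0 = 72: 72/1
a_1 = 26: 1873/26
a_2 = 52: 97468/1353
a_3 = 2: 196809/2732

196809/2732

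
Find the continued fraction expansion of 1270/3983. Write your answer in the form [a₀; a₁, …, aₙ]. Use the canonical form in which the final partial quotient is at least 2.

[0; 3, 7, 2, 1, 13, 1, 3]

1270 = 0·3983 + 1270, so a_0 = 0
3983 = 3·1270 + 173, so a_1 = 3
1270 = 7·173 + 59, so a_2 = 7
173 = 2·59 + 55, so a_3 = 2
59 = 1·55 + 4, so a_4 = 1
55 = 13·4 + 3, so a_5 = 13
4 = 1·3 + 1, so a_6 = 1
3 = 3·1 + 0, so a_7 = 3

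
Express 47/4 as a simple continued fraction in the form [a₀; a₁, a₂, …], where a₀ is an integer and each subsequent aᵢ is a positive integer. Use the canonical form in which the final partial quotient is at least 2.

[11; 1, 3]

47 = 11·4 + 3, so a_0 = 11
4 = 1·3 + 1, so a_1 = 1
3 = 3·1 + 0, so a_2 = 3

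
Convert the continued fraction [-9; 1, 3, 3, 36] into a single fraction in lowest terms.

Start with 36.
3 + 1/(36/1) = 3 + 1/36 = 109/36
3 + 1/(109/36) = 3 + 36/109 = 363/109
1 + 1/(363/109) = 1 + 109/363 = 472/363
-9 + 1/(472/363) = -9 + 363/472 = -3885/472

-3885/472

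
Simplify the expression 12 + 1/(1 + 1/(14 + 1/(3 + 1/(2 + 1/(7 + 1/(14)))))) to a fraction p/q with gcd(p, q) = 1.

145346/11237

Start with 14.
7 + 1/(14/1) = 7 + 1/14 = 99/14
2 + 1/(99/14) = 2 + 14/99 = 212/99
3 + 1/(212/99) = 3 + 99/212 = 735/212
14 + 1/(735/212) = 14 + 212/735 = 10502/735
1 + 1/(10502/735) = 1 + 735/10502 = 11237/10502
12 + 1/(11237/10502) = 12 + 10502/11237 = 145346/11237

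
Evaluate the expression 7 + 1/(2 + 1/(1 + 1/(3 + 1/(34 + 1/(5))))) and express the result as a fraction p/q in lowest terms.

Starting at the tail and folding back:
Start with 5.
34 + 1/(5/1) = 34 + 1/5 = 171/5
3 + 1/(171/5) = 3 + 5/171 = 518/171
1 + 1/(518/171) = 1 + 171/518 = 689/518
2 + 1/(689/518) = 2 + 518/689 = 1896/689
7 + 1/(1896/689) = 7 + 689/1896 = 13961/1896

13961/1896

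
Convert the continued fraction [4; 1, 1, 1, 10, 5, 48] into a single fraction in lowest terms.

36581/7856

Work from the innermost term outward:
Start with 48.
5 + 1/(48/1) = 5 + 1/48 = 241/48
10 + 1/(241/48) = 10 + 48/241 = 2458/241
1 + 1/(2458/241) = 1 + 241/2458 = 2699/2458
1 + 1/(2699/2458) = 1 + 2458/2699 = 5157/2699
1 + 1/(5157/2699) = 1 + 2699/5157 = 7856/5157
4 + 1/(7856/5157) = 4 + 5157/7856 = 36581/7856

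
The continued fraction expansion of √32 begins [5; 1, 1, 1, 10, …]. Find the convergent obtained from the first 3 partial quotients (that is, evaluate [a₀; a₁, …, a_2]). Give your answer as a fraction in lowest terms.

Start with 1.
1 + 1/(1/1) = 1 + 1/1 = 2/1
5 + 1/(2/1) = 5 + 1/2 = 11/2

11/2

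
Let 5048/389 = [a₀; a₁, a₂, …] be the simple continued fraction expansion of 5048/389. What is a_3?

4

⌊5048/389⌋ = 12, remainder 380
⌊389/380⌋ = 1, remainder 9
⌊380/9⌋ = 42, remainder 2
⌊9/2⌋ = 4, remainder 1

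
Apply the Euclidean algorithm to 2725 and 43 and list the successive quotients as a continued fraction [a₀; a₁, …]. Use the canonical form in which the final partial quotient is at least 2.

2725 ÷ 43 → quotient 63, remainder 16
43 ÷ 16 → quotient 2, remainder 11
16 ÷ 11 → quotient 1, remainder 5
11 ÷ 5 → quotient 2, remainder 1
5 ÷ 1 → quotient 5, remainder 0

[63; 2, 1, 2, 5]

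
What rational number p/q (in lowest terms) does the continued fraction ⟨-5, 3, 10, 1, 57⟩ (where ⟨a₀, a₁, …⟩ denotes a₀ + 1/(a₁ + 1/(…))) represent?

Start with 57.
1 + 1/(57/1) = 1 + 1/57 = 58/57
10 + 1/(58/57) = 10 + 57/58 = 637/58
3 + 1/(637/58) = 3 + 58/637 = 1969/637
-5 + 1/(1969/637) = -5 + 637/1969 = -9208/1969

-9208/1969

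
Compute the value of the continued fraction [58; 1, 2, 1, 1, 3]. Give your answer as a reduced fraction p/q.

Start with 3.
1 + 1/(3/1) = 1 + 1/3 = 4/3
1 + 1/(4/3) = 1 + 3/4 = 7/4
2 + 1/(7/4) = 2 + 4/7 = 18/7
1 + 1/(18/7) = 1 + 7/18 = 25/18
58 + 1/(25/18) = 58 + 18/25 = 1468/25

1468/25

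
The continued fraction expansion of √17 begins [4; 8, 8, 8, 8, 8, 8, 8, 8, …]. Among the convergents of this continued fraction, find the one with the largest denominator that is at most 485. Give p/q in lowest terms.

a_0 = 4: 4/1  (≤ bound)
a_1 = 8: 33/8  (≤ bound)
a_2 = 8: 268/65  (≤ bound)
a_3 = 8: 2177/528  (> 485, stop)

268/65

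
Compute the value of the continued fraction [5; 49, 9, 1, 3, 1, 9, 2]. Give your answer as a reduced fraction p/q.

a_0 = 5: 5/1
a_1 = 49: 246/49
a_2 = 9: 2219/442
a_3 = 1: 2465/491
a_4 = 3: 9614/1915
a_5 = 1: 12079/2406
a_6 = 9: 118325/23569
a_7 = 2: 248729/49544

248729/49544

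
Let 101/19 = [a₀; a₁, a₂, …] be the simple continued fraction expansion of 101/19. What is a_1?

Run the Euclidean algorithm, recording each quotient:
101 = 5·19 + 6, so a_0 = 5
19 = 3·6 + 1, so a_1 = 3

3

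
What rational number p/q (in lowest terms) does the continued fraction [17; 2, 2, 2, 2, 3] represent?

Use the convergent recurrence hₖ = aₖ·hₖ₋₁ + hₖ₋₂ (and likewise for the denominators kₖ):
a_0 = 17: 17/1
a_1 = 2: 35/2
a_2 = 2: 87/5
a_3 = 2: 209/12
a_4 = 2: 505/29
a_5 = 3: 1724/99

1724/99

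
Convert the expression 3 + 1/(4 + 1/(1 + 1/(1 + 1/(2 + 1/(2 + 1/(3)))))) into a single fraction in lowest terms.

a_0 = 3: 3/1
a_1 = 4: 13/4
a_2 = 1: 16/5
a_3 = 1: 29/9
a_4 = 2: 74/23
a_5 = 2: 177/55
a_6 = 3: 605/188

605/188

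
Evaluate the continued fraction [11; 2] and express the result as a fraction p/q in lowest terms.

a_0 = 11: 11/1
a_1 = 2: 23/2

23/2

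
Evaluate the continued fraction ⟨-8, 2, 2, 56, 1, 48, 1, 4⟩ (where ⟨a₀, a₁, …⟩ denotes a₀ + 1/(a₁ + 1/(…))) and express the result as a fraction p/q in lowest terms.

Collapse the nested fraction from the inside out:
Start with 4.
1 + 1/(4/1) = 1 + 1/4 = 5/4
48 + 1/(5/4) = 48 + 4/5 = 244/5
1 + 1/(244/5) = 1 + 5/244 = 249/244
56 + 1/(249/244) = 56 + 244/249 = 14188/249
2 + 1/(14188/249) = 2 + 249/14188 = 28625/14188
2 + 1/(28625/14188) = 2 + 14188/28625 = 71438/28625
-8 + 1/(71438/28625) = -8 + 28625/71438 = -542879/71438

-542879/71438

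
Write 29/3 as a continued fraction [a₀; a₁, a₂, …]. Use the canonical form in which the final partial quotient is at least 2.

[9; 1, 2]

Apply division with remainder until the remainder is 0:
29 = 9·3 + 2, so a_0 = 9
3 = 1·2 + 1, so a_1 = 1
2 = 2·1 + 0, so a_2 = 2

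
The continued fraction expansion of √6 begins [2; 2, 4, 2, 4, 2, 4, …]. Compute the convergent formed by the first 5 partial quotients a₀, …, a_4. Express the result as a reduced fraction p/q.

218/89

Compute successive convergents:
a_0 = 2: 2/1
a_1 = 2: 5/2
a_2 = 4: 22/9
a_3 = 2: 49/20
a_4 = 4: 218/89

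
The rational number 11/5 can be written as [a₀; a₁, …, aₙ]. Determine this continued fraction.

[2; 5]

Run the Euclidean algorithm, recording each quotient:
11 ÷ 5 → quotient 2, remainder 1
5 ÷ 1 → quotient 5, remainder 0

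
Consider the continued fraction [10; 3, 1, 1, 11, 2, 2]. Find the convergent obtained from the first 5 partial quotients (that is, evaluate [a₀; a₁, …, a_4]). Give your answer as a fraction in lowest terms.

833/81

Start with 11.
1 + 1/(11/1) = 1 + 1/11 = 12/11
1 + 1/(12/11) = 1 + 11/12 = 23/12
3 + 1/(23/12) = 3 + 12/23 = 81/23
10 + 1/(81/23) = 10 + 23/81 = 833/81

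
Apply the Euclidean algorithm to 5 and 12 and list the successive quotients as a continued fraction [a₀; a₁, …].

[0; 2, 2, 2]

⌊5/12⌋ = 0, remainder 5
⌊12/5⌋ = 2, remainder 2
⌊5/2⌋ = 2, remainder 1
⌊2/1⌋ = 2, remainder 0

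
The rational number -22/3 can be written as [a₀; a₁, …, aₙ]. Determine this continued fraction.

[-8; 1, 2]

Repeatedly divide and take the remainder:
-22 ÷ 3 → quotient -8, remainder 2
3 ÷ 2 → quotient 1, remainder 1
2 ÷ 1 → quotient 2, remainder 0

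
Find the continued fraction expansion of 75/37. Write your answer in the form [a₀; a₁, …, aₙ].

75 ÷ 37 → quotient 2, remainder 1
37 ÷ 1 → quotient 37, remainder 0

[2; 37]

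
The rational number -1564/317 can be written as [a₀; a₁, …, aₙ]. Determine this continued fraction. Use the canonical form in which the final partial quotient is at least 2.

Run the Euclidean algorithm, recording each quotient:
-1564 = -5·317 + 21, so a_0 = -5
317 = 15·21 + 2, so a_1 = 15
21 = 10·2 + 1, so a_2 = 10
2 = 2·1 + 0, so a_3 = 2

[-5; 15, 10, 2]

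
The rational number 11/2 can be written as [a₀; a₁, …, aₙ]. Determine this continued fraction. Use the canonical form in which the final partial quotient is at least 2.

11 ÷ 2 → quotient 5, remainder 1
2 ÷ 1 → quotient 2, remainder 0

[5; 2]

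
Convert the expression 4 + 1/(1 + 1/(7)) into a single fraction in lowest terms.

39/8

Build up convergents one term at a time:
a_0 = 4: 4/1
a_1 = 1: 5/1
a_2 = 7: 39/8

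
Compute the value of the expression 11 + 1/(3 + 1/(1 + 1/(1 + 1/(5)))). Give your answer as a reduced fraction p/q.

440/39

a_0 = 11: 11/1
a_1 = 3: 34/3
a_2 = 1: 45/4
a_3 = 1: 79/7
a_4 = 5: 440/39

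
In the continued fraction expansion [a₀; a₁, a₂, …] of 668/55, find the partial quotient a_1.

Run the Euclidean algorithm, recording each quotient:
⌊668/55⌋ = 12, remainder 8
⌊55/8⌋ = 6, remainder 7

6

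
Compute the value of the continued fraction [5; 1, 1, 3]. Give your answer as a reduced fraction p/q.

a_0 = 5: 5/1
a_1 = 1: 6/1
a_2 = 1: 11/2
a_3 = 3: 39/7

39/7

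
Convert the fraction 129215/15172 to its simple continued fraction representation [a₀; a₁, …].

[8; 1, 1, 14, 2, 31, 8]

129215 ÷ 15172 → quotient 8, remainder 7839
15172 ÷ 7839 → quotient 1, remainder 7333
7839 ÷ 7333 → quotient 1, remainder 506
7333 ÷ 506 → quotient 14, remainder 249
506 ÷ 249 → quotient 2, remainder 8
249 ÷ 8 → quotient 31, remainder 1
8 ÷ 1 → quotient 8, remainder 0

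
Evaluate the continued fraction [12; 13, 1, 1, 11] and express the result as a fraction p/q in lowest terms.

Compute successive convergents:
a_0 = 12: 12/1
a_1 = 13: 157/13
a_2 = 1: 169/14
a_3 = 1: 326/27
a_4 = 11: 3755/311

3755/311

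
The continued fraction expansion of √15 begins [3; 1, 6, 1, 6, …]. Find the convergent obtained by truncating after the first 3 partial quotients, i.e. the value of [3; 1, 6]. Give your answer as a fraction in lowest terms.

Start with 6.
1 + 1/(6/1) = 1 + 1/6 = 7/6
3 + 1/(7/6) = 3 + 6/7 = 27/7

27/7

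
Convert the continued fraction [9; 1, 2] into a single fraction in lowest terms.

Start with 2.
1 + 1/(2/1) = 1 + 1/2 = 3/2
9 + 1/(3/2) = 9 + 2/3 = 29/3

29/3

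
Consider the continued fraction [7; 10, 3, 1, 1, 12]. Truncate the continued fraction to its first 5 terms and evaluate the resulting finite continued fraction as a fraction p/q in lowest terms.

511/72

Start with 1.
1 + 1/(1/1) = 1 + 1/1 = 2/1
3 + 1/(2/1) = 3 + 1/2 = 7/2
10 + 1/(7/2) = 10 + 2/7 = 72/7
7 + 1/(72/7) = 7 + 7/72 = 511/72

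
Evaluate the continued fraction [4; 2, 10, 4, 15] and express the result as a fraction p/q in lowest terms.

Work from the innermost term outward:
Start with 15.
4 + 1/(15/1) = 4 + 1/15 = 61/15
10 + 1/(61/15) = 10 + 15/61 = 625/61
2 + 1/(625/61) = 2 + 61/625 = 1311/625
4 + 1/(1311/625) = 4 + 625/1311 = 5869/1311

5869/1311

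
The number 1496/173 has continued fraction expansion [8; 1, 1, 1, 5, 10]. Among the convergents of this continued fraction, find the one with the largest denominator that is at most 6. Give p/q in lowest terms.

26/3

List convergents until the denominator exceeds the bound:
a_0 = 8: 8/1  (≤ bound)
a_1 = 1: 9/1  (≤ bound)
a_2 = 1: 17/2  (≤ bound)
a_3 = 1: 26/3  (≤ bound)
a_4 = 5: 147/17  (> 6, stop)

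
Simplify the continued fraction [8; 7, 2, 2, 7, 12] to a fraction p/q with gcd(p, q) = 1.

27049/3325

Start with 12.
7 + 1/(12/1) = 7 + 1/12 = 85/12
2 + 1/(85/12) = 2 + 12/85 = 182/85
2 + 1/(182/85) = 2 + 85/182 = 449/182
7 + 1/(449/182) = 7 + 182/449 = 3325/449
8 + 1/(3325/449) = 8 + 449/3325 = 27049/3325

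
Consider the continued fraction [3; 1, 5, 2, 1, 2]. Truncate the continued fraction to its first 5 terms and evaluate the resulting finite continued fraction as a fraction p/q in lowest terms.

73/19

Starting at the tail and folding back:
Start with 1.
2 + 1/(1/1) = 2 + 1/1 = 3/1
5 + 1/(3/1) = 5 + 1/3 = 16/3
1 + 1/(16/3) = 1 + 3/16 = 19/16
3 + 1/(19/16) = 3 + 16/19 = 73/19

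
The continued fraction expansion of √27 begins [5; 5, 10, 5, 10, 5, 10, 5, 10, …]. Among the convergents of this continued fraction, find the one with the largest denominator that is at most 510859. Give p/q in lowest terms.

List convergents until the denominator exceeds the bound:
a_0 = 5: 5/1  (≤ bound)
a_1 = 5: 26/5  (≤ bound)
a_2 = 10: 265/51  (≤ bound)
a_3 = 5: 1351/260  (≤ bound)
a_4 = 10: 13775/2651  (≤ bound)
a_5 = 5: 70226/13515  (≤ bound)
a_6 = 10: 716035/137801  (≤ bound)
a_7 = 5: 3650401/702520  (> 510859, stop)

716035/137801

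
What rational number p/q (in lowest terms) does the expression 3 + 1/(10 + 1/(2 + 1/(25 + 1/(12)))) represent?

Starting at the tail and folding back:
Start with 12.
25 + 1/(12/1) = 25 + 1/12 = 301/12
2 + 1/(301/12) = 2 + 12/301 = 614/301
10 + 1/(614/301) = 10 + 301/614 = 6441/614
3 + 1/(6441/614) = 3 + 614/6441 = 19937/6441

19937/6441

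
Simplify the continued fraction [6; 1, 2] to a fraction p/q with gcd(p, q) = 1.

20/3

a_0 = 6: 6/1
a_1 = 1: 7/1
a_2 = 2: 20/3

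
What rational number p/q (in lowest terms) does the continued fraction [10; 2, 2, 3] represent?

177/17

Start with 3.
2 + 1/(3/1) = 2 + 1/3 = 7/3
2 + 1/(7/3) = 2 + 3/7 = 17/7
10 + 1/(17/7) = 10 + 7/17 = 177/17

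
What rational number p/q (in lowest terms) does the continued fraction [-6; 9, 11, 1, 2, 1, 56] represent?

a_0 = -6: -6/1
a_1 = 9: -53/9
a_2 = 11: -589/100
a_3 = 1: -642/109
a_4 = 2: -1873/318
a_5 = 1: -2515/427
a_6 = 56: -142713/24230

-142713/24230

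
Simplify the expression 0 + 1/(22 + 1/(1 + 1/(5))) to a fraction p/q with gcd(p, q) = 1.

Start with 5.
1 + 1/(5/1) = 1 + 1/5 = 6/5
22 + 1/(6/5) = 22 + 5/6 = 137/6
0 + 1/(137/6) = 0 + 6/137 = 6/137

6/137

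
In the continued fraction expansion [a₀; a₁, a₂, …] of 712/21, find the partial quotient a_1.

Repeatedly divide and take the remainder:
⌊712/21⌋ = 33, remainder 19
⌊21/19⌋ = 1, remainder 2

1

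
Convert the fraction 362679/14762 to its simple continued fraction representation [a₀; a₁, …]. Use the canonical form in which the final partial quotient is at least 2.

[24; 1, 1, 3, 6, 2, 51, 3]

362679 = 24·14762 + 8391, so a_0 = 24
14762 = 1·8391 + 6371, so a_1 = 1
8391 = 1·6371 + 2020, so a_2 = 1
6371 = 3·2020 + 311, so a_3 = 3
2020 = 6·311 + 154, so a_4 = 6
311 = 2·154 + 3, so a_5 = 2
154 = 51·3 + 1, so a_6 = 51
3 = 3·1 + 0, so a_7 = 3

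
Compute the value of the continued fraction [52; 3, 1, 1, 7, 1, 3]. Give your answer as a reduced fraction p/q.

12182/233

Start with 3.
1 + 1/(3/1) = 1 + 1/3 = 4/3
7 + 1/(4/3) = 7 + 3/4 = 31/4
1 + 1/(31/4) = 1 + 4/31 = 35/31
1 + 1/(35/31) = 1 + 31/35 = 66/35
3 + 1/(66/35) = 3 + 35/66 = 233/66
52 + 1/(233/66) = 52 + 66/233 = 12182/233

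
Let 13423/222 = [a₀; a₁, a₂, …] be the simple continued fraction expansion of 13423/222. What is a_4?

⌊13423/222⌋ = 60, remainder 103
⌊222/103⌋ = 2, remainder 16
⌊103/16⌋ = 6, remainder 7
⌊16/7⌋ = 2, remainder 2
⌊7/2⌋ = 3, remainder 1

3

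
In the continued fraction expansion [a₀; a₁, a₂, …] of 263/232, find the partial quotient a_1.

Run the Euclidean algorithm, recording each quotient:
⌊263/232⌋ = 1, remainder 31
⌊232/31⌋ = 7, remainder 15

7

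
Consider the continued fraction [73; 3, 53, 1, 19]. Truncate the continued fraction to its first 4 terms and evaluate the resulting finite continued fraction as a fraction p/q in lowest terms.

11953/163

Build up convergents one term at a time:
a_0 = 73: 73/1
a_1 = 3: 220/3
a_2 = 53: 11733/160
a_3 = 1: 11953/163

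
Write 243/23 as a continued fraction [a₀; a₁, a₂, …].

[10; 1, 1, 3, 3]

Apply division with remainder until the remainder is 0:
243 ÷ 23 → quotient 10, remainder 13
23 ÷ 13 → quotient 1, remainder 10
13 ÷ 10 → quotient 1, remainder 3
10 ÷ 3 → quotient 3, remainder 1
3 ÷ 1 → quotient 3, remainder 0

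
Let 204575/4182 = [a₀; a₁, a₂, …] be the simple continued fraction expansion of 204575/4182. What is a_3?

5

Repeatedly divide and take the remainder:
204575 = 48·4182 + 3839, so a_0 = 48
4182 = 1·3839 + 343, so a_1 = 1
3839 = 11·343 + 66, so a_2 = 11
343 = 5·66 + 13, so a_3 = 5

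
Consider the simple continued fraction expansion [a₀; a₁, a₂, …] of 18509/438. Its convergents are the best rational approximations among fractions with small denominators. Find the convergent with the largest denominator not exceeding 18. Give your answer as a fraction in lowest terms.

a_0 = 42: 42/1  (≤ bound)
a_1 = 3: 127/3  (≤ bound)
a_2 = 1: 169/4  (≤ bound)
a_3 = 7: 1310/31  (> 18, stop)

169/4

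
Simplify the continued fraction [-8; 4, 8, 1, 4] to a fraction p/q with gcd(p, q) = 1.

a_0 = -8: -8/1
a_1 = 4: -31/4
a_2 = 8: -256/33
a_3 = 1: -287/37
a_4 = 4: -1404/181

-1404/181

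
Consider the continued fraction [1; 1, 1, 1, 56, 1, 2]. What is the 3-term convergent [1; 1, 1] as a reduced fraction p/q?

Start with 1.
1 + 1/(1/1) = 1 + 1/1 = 2/1
1 + 1/(2/1) = 1 + 1/2 = 3/2

3/2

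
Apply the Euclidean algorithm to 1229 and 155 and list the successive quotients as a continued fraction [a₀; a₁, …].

Run the Euclidean algorithm, recording each quotient:
1229 = 7·155 + 144, so a_0 = 7
155 = 1·144 + 11, so a_1 = 1
144 = 13·11 + 1, so a_2 = 13
11 = 11·1 + 0, so a_3 = 11

[7; 1, 13, 11]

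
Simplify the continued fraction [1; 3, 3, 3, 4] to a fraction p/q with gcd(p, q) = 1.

Starting at the tail and folding back:
Start with 4.
3 + 1/(4/1) = 3 + 1/4 = 13/4
3 + 1/(13/4) = 3 + 4/13 = 43/13
3 + 1/(43/13) = 3 + 13/43 = 142/43
1 + 1/(142/43) = 1 + 43/142 = 185/142

185/142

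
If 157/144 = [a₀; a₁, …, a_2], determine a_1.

Apply division with remainder until the remainder is 0:
157 ÷ 144 → quotient 1, remainder 13
144 ÷ 13 → quotient 11, remainder 1

11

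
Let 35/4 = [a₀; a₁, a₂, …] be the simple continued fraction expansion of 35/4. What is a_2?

35 ÷ 4 → quotient 8, remainder 3
4 ÷ 3 → quotient 1, remainder 1
3 ÷ 1 → quotient 3, remainder 0

3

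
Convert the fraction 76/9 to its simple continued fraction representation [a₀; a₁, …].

[8; 2, 4]

76 = 8·9 + 4, so a_0 = 8
9 = 2·4 + 1, so a_1 = 2
4 = 4·1 + 0, so a_2 = 4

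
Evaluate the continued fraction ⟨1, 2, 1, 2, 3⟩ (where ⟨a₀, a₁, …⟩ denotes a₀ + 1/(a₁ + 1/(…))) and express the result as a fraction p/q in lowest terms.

a_0 = 1: 1/1
a_1 = 2: 3/2
a_2 = 1: 4/3
a_3 = 2: 11/8
a_4 = 3: 37/27

37/27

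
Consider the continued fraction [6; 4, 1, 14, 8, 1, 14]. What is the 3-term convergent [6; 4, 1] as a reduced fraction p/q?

31/5

a_0 = 6: 6/1
a_1 = 4: 25/4
a_2 = 1: 31/5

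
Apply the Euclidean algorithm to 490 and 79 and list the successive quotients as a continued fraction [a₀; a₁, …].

[6; 4, 1, 15]

⌊490/79⌋ = 6, remainder 16
⌊79/16⌋ = 4, remainder 15
⌊16/15⌋ = 1, remainder 1
⌊15/1⌋ = 15, remainder 0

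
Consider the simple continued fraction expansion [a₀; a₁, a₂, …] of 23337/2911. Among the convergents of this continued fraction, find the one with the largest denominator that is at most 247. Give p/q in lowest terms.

954/119

a_0 = 8: 8/1  (≤ bound)
a_1 = 59: 473/59  (≤ bound)
a_2 = 2: 954/119  (≤ bound)
a_3 = 2: 2381/297  (> 247, stop)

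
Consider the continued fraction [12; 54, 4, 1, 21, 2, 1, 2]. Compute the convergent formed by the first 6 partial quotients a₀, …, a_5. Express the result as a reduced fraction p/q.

Use the convergent recurrence hₖ = aₖ·hₖ₋₁ + hₖ₋₂ (and likewise for the denominators kₖ):
a_0 = 12: 12/1
a_1 = 54: 649/54
a_2 = 4: 2608/217
a_3 = 1: 3257/271
a_4 = 21: 71005/5908
a_5 = 2: 145267/12087

145267/12087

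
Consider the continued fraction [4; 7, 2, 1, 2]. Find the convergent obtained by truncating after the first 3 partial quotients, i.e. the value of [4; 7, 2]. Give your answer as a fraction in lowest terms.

a_0 = 4: 4/1
a_1 = 7: 29/7
a_2 = 2: 62/15

62/15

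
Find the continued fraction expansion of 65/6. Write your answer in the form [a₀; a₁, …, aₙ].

[10; 1, 5]

Apply division with remainder until the remainder is 0:
65 ÷ 6 → quotient 10, remainder 5
6 ÷ 5 → quotient 1, remainder 1
5 ÷ 1 → quotient 5, remainder 0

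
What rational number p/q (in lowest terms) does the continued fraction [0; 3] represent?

1/3

Start with 3.
0 + 1/(3/1) = 0 + 1/3 = 1/3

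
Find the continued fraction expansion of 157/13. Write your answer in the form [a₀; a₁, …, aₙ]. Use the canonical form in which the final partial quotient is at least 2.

157 = 12·13 + 1, so a_0 = 12
13 = 13·1 + 0, so a_1 = 13

[12; 13]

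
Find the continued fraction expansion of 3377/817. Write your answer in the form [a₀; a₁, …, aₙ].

Repeatedly divide and take the remainder:
⌊3377/817⌋ = 4, remainder 109
⌊817/109⌋ = 7, remainder 54
⌊109/54⌋ = 2, remainder 1
⌊54/1⌋ = 54, remainder 0

[4; 7, 2, 54]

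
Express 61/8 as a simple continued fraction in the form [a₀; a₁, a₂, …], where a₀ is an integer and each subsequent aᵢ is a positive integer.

Run the Euclidean algorithm, recording each quotient:
61 = 7·8 + 5, so a_0 = 7
8 = 1·5 + 3, so a_1 = 1
5 = 1·3 + 2, so a_2 = 1
3 = 1·2 + 1, so a_3 = 1
2 = 2·1 + 0, so a_4 = 2

[7; 1, 1, 1, 2]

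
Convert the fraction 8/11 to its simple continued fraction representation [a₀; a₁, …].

8 = 0·11 + 8, so a_0 = 0
11 = 1·8 + 3, so a_1 = 1
8 = 2·3 + 2, so a_2 = 2
3 = 1·2 + 1, so a_3 = 1
2 = 2·1 + 0, so a_4 = 2

[0; 1, 2, 1, 2]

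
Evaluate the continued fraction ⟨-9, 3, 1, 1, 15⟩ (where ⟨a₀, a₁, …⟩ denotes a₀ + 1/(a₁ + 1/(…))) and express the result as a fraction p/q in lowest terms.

a_0 = -9: -9/1
a_1 = 3: -26/3
a_2 = 1: -35/4
a_3 = 1: -61/7
a_4 = 15: -950/109

-950/109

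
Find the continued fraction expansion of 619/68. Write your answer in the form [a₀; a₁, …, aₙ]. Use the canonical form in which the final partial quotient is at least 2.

619 ÷ 68 → quotient 9, remainder 7
68 ÷ 7 → quotient 9, remainder 5
7 ÷ 5 → quotient 1, remainder 2
5 ÷ 2 → quotient 2, remainder 1
2 ÷ 1 → quotient 2, remainder 0

[9; 9, 1, 2, 2]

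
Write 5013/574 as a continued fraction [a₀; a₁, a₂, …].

Apply division with remainder until the remainder is 0:
5013 ÷ 574 → quotient 8, remainder 421
574 ÷ 421 → quotient 1, remainder 153
421 ÷ 153 → quotient 2, remainder 115
153 ÷ 115 → quotient 1, remainder 38
115 ÷ 38 → quotient 3, remainder 1
38 ÷ 1 → quotient 38, remainder 0

[8; 1, 2, 1, 3, 38]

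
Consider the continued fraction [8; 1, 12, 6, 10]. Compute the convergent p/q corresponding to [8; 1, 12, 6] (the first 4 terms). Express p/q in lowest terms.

705/79

Work from the innermost term outward:
Start with 6.
12 + 1/(6/1) = 12 + 1/6 = 73/6
1 + 1/(73/6) = 1 + 6/73 = 79/73
8 + 1/(79/73) = 8 + 73/79 = 705/79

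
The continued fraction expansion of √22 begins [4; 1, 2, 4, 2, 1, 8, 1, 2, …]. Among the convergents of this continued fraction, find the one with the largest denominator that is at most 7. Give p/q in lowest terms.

a_0 = 4: 4/1  (≤ bound)
a_1 = 1: 5/1  (≤ bound)
a_2 = 2: 14/3  (≤ bound)
a_3 = 4: 61/13  (> 7, stop)

14/3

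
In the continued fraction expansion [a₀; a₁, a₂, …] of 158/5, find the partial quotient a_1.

Repeatedly divide and take the remainder:
⌊158/5⌋ = 31, remainder 3
⌊5/3⌋ = 1, remainder 2

1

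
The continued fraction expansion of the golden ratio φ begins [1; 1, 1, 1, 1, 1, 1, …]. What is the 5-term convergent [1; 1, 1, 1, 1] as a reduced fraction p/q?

8/5

Start with 1.
1 + 1/(1/1) = 1 + 1/1 = 2/1
1 + 1/(2/1) = 1 + 1/2 = 3/2
1 + 1/(3/2) = 1 + 2/3 = 5/3
1 + 1/(5/3) = 1 + 3/5 = 8/5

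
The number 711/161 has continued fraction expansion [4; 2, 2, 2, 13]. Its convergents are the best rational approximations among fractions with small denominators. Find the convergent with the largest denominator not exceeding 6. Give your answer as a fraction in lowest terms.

a_0 = 4: 4/1  (≤ bound)
a_1 = 2: 9/2  (≤ bound)
a_2 = 2: 22/5  (≤ bound)
a_3 = 2: 53/12  (> 6, stop)

22/5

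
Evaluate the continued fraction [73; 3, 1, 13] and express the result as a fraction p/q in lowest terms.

Build up convergents one term at a time:
a_0 = 73: 73/1
a_1 = 3: 220/3
a_2 = 1: 293/4
a_3 = 13: 4029/55

4029/55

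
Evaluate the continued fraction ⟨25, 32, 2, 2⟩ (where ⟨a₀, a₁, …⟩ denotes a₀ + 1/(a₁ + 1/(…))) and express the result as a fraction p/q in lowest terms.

4055/162

Start with 2.
2 + 1/(2/1) = 2 + 1/2 = 5/2
32 + 1/(5/2) = 32 + 2/5 = 162/5
25 + 1/(162/5) = 25 + 5/162 = 4055/162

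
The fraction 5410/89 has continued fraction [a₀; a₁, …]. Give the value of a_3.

1

Repeatedly divide and take the remainder:
5410 = 60·89 + 70, so a_0 = 60
89 = 1·70 + 19, so a_1 = 1
70 = 3·19 + 13, so a_2 = 3
19 = 1·13 + 6, so a_3 = 1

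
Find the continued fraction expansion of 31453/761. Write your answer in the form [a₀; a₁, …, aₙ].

[41; 3, 50, 2, 2]

Run the Euclidean algorithm, recording each quotient:
31453 ÷ 761 → quotient 41, remainder 252
761 ÷ 252 → quotient 3, remainder 5
252 ÷ 5 → quotient 50, remainder 2
5 ÷ 2 → quotient 2, remainder 1
2 ÷ 1 → quotient 2, remainder 0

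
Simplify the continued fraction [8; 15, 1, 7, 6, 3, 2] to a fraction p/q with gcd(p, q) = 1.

Build up convergents one term at a time:
a_0 = 8: 8/1
a_1 = 15: 121/15
a_2 = 1: 129/16
a_3 = 7: 1024/127
a_4 = 6: 6273/778
a_5 = 3: 19843/2461
a_6 = 2: 45959/5700

45959/5700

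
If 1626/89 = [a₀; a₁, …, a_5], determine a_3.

2

⌊1626/89⌋ = 18, remainder 24
⌊89/24⌋ = 3, remainder 17
⌊24/17⌋ = 1, remainder 7
⌊17/7⌋ = 2, remainder 3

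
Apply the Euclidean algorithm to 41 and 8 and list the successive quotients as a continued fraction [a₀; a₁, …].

[5; 8]

⌊41/8⌋ = 5, remainder 1
⌊8/1⌋ = 8, remainder 0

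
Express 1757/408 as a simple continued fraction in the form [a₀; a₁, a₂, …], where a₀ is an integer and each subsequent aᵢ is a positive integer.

[4; 3, 3, 1, 3, 1, 2, 2]

1757 = 4·408 + 125, so a_0 = 4
408 = 3·125 + 33, so a_1 = 3
125 = 3·33 + 26, so a_2 = 3
33 = 1·26 + 7, so a_3 = 1
26 = 3·7 + 5, so a_4 = 3
7 = 1·5 + 2, so a_5 = 1
5 = 2·2 + 1, so a_6 = 2
2 = 2·1 + 0, so a_7 = 2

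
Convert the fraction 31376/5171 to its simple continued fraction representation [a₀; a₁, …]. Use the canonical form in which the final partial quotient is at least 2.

31376 ÷ 5171 → quotient 6, remainder 350
5171 ÷ 350 → quotient 14, remainder 271
350 ÷ 271 → quotient 1, remainder 79
271 ÷ 79 → quotient 3, remainder 34
79 ÷ 34 → quotient 2, remainder 11
34 ÷ 11 → quotient 3, remainder 1
11 ÷ 1 → quotient 11, remainder 0

[6; 14, 1, 3, 2, 3, 11]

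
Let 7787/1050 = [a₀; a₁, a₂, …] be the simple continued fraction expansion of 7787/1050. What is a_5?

6

Run the Euclidean algorithm, recording each quotient:
7787 = 7·1050 + 437, so a_0 = 7
1050 = 2·437 + 176, so a_1 = 2
437 = 2·176 + 85, so a_2 = 2
176 = 2·85 + 6, so a_3 = 2
85 = 14·6 + 1, so a_4 = 14
6 = 6·1 + 0, so a_5 = 6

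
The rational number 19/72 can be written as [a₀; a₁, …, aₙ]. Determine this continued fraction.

[0; 3, 1, 3, 1, 3]

19 = 0·72 + 19, so a_0 = 0
72 = 3·19 + 15, so a_1 = 3
19 = 1·15 + 4, so a_2 = 1
15 = 3·4 + 3, so a_3 = 3
4 = 1·3 + 1, so a_4 = 1
3 = 3·1 + 0, so a_5 = 3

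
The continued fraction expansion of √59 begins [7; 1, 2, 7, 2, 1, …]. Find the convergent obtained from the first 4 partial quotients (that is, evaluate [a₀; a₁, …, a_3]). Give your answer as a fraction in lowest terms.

169/22

Compute successive convergents:
a_0 = 7: 7/1
a_1 = 1: 8/1
a_2 = 2: 23/3
a_3 = 7: 169/22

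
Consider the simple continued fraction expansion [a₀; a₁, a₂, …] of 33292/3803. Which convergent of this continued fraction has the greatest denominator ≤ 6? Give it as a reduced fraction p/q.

a_0 = 8: 8/1  (≤ bound)
a_1 = 1: 9/1  (≤ bound)
a_2 = 3: 35/4  (≤ bound)
a_3 = 14: 499/57  (> 6, stop)

35/4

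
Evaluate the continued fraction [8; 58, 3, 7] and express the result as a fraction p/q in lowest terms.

a_0 = 8: 8/1
a_1 = 58: 465/58
a_2 = 3: 1403/175
a_3 = 7: 10286/1283

10286/1283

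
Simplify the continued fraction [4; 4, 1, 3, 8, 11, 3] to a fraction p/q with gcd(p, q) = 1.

22714/5395

Start with 3.
11 + 1/(3/1) = 11 + 1/3 = 34/3
8 + 1/(34/3) = 8 + 3/34 = 275/34
3 + 1/(275/34) = 3 + 34/275 = 859/275
1 + 1/(859/275) = 1 + 275/859 = 1134/859
4 + 1/(1134/859) = 4 + 859/1134 = 5395/1134
4 + 1/(5395/1134) = 4 + 1134/5395 = 22714/5395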